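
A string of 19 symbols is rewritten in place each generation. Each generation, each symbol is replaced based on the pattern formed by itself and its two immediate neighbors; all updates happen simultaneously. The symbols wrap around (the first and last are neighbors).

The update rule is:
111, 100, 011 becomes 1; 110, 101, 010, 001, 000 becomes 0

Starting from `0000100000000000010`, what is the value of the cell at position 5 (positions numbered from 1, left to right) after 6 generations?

0000010000000000001
1000001000000000000
0100000100000000000
0010000010000000000
0001000001000000000
0000100000100000000
position 5 holds 1

1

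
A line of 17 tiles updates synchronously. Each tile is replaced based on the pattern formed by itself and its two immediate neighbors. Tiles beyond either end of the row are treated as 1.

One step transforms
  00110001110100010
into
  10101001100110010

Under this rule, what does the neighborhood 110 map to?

At position 3 the neighborhood is 110; the next row has 0 there.

0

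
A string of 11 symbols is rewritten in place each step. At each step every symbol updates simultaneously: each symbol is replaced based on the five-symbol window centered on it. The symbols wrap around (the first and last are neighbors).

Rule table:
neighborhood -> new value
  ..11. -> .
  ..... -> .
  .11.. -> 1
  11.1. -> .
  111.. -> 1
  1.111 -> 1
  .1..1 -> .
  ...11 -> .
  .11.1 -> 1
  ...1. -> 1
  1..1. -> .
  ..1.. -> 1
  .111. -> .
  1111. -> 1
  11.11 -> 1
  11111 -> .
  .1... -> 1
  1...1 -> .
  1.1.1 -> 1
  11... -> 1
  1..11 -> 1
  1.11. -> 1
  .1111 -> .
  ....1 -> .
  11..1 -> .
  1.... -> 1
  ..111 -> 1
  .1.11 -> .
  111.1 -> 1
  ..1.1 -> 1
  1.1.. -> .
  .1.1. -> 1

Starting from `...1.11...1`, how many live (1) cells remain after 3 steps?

7

step 1: 1.11.111.11
step 2: 111111.111.
step 3: 1...1111.11
count of 1: 7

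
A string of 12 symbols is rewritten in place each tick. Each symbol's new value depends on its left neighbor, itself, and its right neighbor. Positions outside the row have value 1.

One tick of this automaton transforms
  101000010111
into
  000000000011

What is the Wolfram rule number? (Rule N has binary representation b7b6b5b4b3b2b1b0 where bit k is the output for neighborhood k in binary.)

128

position 10: 111 → 1  (bit 7 = 1)
position 0: 110 → 0  (bit 6 = 0)
position 1: 101 → 0  (bit 5 = 0)
position 3: 100 → 0  (bit 4 = 0)
position 9: 011 → 0  (bit 3 = 0)
position 2: 010 → 0  (bit 2 = 0)
position 6: 001 → 0  (bit 1 = 0)
position 4: 000 → 0  (bit 0 = 0)
bits b7..b0 = 10000000 = 128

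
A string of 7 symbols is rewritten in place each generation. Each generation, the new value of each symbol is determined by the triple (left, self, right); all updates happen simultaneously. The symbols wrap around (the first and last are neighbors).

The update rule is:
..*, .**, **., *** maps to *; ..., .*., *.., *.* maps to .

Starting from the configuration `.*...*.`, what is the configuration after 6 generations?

..*...*

*...*..
...*..*
..*..*.
.*..*..
*..*...
..*...*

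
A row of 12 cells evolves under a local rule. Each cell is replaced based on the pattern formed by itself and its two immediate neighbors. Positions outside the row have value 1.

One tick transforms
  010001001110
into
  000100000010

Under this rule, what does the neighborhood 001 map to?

At position 4 the neighborhood is 001; the next row has 0 there.

0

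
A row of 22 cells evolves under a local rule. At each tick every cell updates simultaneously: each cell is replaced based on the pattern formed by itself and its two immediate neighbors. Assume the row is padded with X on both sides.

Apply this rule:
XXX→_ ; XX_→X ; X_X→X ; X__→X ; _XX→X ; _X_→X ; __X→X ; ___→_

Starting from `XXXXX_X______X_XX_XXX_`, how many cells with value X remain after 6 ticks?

tick 1: ____XXXX____XXXXXXX_XX
tick 2: X__XX__XX__XX_____XXX_
tick 3: XXXXXXXXXXXXXX___XX_XX
tick 4: _____________XX_XXXXX_
tick 5: X___________XXXXX___XX
tick 6: XX_________XX___XX_XX_
count of X: 8

8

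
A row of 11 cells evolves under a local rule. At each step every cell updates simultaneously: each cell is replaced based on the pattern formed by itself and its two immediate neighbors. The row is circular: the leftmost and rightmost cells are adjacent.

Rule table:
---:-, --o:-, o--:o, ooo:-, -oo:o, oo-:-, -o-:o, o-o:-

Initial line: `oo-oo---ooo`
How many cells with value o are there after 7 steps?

---o-o--o--
---o-oo-oo-
---o-o--o-o
o--o-oo-o-o
-o-o-o--o-o
-o-o-oo-o-o
-o-o-o--o-o
count of o: 5

5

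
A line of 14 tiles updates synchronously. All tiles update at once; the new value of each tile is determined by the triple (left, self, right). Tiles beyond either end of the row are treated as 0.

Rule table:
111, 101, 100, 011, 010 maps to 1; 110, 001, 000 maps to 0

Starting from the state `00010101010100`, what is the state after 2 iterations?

00011111111110
00011111111101

00011111111101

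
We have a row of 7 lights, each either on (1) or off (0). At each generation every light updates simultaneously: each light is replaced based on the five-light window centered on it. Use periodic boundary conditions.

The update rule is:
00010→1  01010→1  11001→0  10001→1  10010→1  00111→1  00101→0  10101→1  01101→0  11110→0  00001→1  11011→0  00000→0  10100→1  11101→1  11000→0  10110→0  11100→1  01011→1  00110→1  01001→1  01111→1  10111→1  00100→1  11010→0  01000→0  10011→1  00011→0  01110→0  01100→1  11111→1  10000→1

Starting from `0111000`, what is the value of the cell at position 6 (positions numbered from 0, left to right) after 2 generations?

generation 1: 0101011
generation 2: 0111100
position 6 holds 0

0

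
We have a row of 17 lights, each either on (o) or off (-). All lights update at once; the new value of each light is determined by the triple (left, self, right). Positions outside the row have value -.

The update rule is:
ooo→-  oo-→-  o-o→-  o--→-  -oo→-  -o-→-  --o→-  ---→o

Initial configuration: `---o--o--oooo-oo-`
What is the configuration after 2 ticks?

tick 1: oo---------------
tick 2: ---oooooooooooooo

---oooooooooooooo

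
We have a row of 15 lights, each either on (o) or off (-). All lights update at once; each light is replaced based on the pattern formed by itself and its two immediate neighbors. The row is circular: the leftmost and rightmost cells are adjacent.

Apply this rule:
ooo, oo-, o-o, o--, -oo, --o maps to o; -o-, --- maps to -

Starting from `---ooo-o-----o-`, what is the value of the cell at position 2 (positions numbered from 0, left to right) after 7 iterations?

iteration 1: --ooooo-o---o-o
iteration 2: oooooooo-o-o-o-
iteration 3: ooooooooo-o-o-o
iteration 4: oooooooooo-o-oo
iteration 5: ooooooooooo-ooo
iteration 6: ooooooooooooooo
iteration 7: ooooooooooooooo
position 2 holds o

o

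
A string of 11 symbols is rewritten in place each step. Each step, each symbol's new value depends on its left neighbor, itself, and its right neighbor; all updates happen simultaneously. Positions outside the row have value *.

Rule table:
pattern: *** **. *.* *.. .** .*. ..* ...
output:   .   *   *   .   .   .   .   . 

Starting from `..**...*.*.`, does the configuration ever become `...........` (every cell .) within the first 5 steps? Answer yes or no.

...*....*.*
.........*.
..........*
...........
all cells are . at step 4

yes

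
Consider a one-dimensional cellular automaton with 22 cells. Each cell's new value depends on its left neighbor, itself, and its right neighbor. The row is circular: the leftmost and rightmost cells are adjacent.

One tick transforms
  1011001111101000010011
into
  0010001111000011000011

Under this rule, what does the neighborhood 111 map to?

1

At position 7 the neighborhood is 111; the next row has 1 there.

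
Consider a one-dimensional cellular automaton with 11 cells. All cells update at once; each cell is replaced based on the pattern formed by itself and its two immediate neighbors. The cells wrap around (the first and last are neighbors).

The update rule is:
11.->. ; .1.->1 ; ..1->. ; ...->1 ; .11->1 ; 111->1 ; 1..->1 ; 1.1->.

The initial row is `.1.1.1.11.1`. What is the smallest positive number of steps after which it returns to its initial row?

2

.1.1.1.1..1
.1.1.1.11.1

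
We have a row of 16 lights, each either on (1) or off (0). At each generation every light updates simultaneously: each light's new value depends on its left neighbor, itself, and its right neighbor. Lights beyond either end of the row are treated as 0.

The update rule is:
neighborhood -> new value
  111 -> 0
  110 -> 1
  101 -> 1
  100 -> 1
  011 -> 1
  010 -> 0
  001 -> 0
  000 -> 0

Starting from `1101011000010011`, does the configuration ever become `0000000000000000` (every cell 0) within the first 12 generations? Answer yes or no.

no

generation 1: 1110111100001011
generation 2: 1011100110000111
generation 3: 0110110111000101
generation 4: 0111111101100010
generation 5: 0100000111110001
generation 6: 0010000100011000
generation 7: 0001000010011100
generation 8: 0000100001010110
generation 9: 0000010000101111
generation 10: 0000001000011001
generation 11: 0000000100011100
generation 12: 0000000010010110
generation 12 is 0000000010010110, still not uniform 0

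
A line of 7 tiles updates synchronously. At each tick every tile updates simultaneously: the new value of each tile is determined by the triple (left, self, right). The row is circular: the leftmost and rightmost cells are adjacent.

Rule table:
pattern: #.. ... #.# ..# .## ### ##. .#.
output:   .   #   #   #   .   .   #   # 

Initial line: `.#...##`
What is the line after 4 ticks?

##.####

##.##.#
.##.##.
#.##.#.
##.####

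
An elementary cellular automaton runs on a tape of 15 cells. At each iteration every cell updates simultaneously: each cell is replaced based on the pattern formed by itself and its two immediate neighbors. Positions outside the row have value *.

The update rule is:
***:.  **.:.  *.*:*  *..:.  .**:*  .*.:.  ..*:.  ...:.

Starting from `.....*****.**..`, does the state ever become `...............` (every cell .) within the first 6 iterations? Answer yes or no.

.....*....**...
..........*....
...............
all cells are . at iteration 3

yes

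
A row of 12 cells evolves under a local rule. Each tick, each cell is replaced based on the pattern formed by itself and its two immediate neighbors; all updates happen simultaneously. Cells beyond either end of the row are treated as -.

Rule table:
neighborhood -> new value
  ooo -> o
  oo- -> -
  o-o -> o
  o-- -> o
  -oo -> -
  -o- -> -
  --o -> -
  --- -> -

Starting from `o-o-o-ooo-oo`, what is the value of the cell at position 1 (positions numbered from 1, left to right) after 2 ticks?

-

tick 1: -o-o-o-o-o--
tick 2: --o-o-o-o-o-
position 1 holds -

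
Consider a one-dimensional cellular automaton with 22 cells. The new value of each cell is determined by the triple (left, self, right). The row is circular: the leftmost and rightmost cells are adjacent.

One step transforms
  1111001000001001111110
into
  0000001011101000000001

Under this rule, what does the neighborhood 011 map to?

0

At position 0 the neighborhood is 011; the next row has 0 there.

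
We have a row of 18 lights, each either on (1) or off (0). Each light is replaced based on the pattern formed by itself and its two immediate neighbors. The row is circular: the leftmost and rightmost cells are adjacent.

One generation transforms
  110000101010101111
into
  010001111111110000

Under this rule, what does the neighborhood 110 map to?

1

At position 1 the neighborhood is 110; the next row has 1 there.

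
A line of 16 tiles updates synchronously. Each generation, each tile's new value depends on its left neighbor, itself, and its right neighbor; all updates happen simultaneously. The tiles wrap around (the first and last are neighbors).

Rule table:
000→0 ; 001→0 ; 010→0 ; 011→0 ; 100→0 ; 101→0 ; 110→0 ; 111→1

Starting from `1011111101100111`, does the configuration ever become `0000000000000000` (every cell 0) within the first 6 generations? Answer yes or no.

0001111000000011
0000110000000000
0000000000000000
all cells are 0 at generation 3

yes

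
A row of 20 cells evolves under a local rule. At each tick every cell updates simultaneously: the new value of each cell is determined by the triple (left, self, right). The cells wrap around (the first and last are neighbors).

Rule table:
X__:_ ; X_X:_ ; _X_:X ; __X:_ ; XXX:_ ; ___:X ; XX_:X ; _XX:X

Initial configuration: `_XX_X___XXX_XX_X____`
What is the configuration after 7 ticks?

tick 1: _XX_X_X_X_X_XX_X_XXX
tick 2: _XX_X_X_X_X_XX_X_X_X
tick 3: _XX_X_X_X_X_XX_X_X_X  (fixed point — unchanged through tick 7)

_XX_X_X_X_X_XX_X_X_X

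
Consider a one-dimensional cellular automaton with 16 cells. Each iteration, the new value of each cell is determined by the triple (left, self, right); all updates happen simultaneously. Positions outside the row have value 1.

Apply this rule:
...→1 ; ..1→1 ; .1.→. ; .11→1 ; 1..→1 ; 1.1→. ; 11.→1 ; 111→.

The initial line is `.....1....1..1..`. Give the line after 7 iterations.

iteration 1: 11111.1111.11.11
iteration 2: ....1.1..1.11.1.
iteration 3: 1111...11..11...
iteration 4: ...1111111111111
iteration 5: 1111............
iteration 6: ...1111111111111  (repeats iteration 4; period 2)
iteration 7: 1111............

1111............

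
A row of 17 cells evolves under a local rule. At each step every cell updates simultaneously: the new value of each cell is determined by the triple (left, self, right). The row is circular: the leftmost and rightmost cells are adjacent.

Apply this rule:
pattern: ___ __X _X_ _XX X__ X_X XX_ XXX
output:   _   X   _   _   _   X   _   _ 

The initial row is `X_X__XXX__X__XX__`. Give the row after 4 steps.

_X____X__X___X_X_

_X__X____X__X___X
X__X____X__X___X_
__X____X__X___X_X
_X____X__X___X_X_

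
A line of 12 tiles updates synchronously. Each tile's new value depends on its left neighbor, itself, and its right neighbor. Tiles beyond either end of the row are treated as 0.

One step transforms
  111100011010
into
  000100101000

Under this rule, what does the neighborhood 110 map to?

1

At position 3 the neighborhood is 110; the next row has 1 there.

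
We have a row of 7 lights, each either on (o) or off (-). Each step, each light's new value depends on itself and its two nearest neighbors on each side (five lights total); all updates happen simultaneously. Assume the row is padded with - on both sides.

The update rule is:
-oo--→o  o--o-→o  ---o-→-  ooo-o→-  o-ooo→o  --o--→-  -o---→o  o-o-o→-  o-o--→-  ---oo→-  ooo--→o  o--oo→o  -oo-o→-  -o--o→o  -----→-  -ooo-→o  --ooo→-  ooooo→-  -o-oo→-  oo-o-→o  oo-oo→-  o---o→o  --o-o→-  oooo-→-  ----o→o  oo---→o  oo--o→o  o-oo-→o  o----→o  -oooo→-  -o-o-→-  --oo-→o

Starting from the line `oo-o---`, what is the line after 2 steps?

o-o-oo-
----ooo

----ooo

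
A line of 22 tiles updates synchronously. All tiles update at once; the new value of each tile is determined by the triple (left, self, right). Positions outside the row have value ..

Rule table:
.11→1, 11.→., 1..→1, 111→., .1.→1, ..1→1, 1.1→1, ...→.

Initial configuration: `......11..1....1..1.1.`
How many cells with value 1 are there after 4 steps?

12

.....11.1111..11111111
....11.11...111.......
...11.11.1.11..1......
..11.11.1111.1111.....
count of 1: 12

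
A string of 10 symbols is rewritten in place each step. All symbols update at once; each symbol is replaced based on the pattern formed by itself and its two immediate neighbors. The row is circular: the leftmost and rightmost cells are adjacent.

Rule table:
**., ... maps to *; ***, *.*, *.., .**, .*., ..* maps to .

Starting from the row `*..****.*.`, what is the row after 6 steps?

......*...
*****...**
....*.*...
***.....**
..*.***...
*.....*.**

*.....*.**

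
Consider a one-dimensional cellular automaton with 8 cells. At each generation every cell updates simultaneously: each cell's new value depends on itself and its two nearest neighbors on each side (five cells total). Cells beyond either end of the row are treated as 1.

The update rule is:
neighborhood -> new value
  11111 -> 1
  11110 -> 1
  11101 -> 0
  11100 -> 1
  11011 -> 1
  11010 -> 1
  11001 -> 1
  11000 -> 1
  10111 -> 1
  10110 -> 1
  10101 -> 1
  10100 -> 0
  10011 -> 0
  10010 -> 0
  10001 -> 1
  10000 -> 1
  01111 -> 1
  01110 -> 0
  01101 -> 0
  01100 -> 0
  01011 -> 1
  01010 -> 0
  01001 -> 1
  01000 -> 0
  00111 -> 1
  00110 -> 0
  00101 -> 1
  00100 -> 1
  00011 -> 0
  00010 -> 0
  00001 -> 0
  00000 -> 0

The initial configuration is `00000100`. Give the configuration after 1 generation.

11000110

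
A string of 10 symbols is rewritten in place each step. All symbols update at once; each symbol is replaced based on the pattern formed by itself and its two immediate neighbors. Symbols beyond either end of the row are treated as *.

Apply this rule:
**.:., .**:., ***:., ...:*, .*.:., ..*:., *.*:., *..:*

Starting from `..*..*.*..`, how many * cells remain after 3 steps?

3

*..*....*.
.*..***...
..*....**.
count of *: 3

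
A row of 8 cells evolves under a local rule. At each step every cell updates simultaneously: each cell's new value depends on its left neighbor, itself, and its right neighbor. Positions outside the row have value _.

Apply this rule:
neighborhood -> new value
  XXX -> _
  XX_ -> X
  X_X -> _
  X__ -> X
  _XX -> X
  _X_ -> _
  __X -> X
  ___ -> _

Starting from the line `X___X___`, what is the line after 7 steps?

___X___X

step 1: _X_X_X__
step 2: X_____X_
step 3: _X___X_X
step 4: X_X_X___
step 5: _____X__
step 6: ____X_X_
step 7: ___X___X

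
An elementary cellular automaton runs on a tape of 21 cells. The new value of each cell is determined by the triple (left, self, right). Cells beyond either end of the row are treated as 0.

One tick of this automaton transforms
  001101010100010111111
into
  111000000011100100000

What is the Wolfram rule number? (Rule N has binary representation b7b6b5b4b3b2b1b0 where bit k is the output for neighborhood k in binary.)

27

position 16: 111 → 0  (bit 7 = 0)
position 3: 110 → 0  (bit 6 = 0)
position 4: 101 → 0  (bit 5 = 0)
position 10: 100 → 1  (bit 4 = 1)
position 2: 011 → 1  (bit 3 = 1)
position 5: 010 → 0  (bit 2 = 0)
position 1: 001 → 1  (bit 1 = 1)
position 0: 000 → 1  (bit 0 = 1)
bits b7..b0 = 00011011 = 27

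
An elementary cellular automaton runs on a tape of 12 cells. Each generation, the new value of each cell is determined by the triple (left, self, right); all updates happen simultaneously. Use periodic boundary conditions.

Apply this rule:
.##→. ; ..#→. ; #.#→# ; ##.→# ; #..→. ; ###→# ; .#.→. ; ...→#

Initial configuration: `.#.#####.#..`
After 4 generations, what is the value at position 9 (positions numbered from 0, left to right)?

..#.#####..#
...#.####...
##..#.###.##
##...#.###.#
position 9 holds #

#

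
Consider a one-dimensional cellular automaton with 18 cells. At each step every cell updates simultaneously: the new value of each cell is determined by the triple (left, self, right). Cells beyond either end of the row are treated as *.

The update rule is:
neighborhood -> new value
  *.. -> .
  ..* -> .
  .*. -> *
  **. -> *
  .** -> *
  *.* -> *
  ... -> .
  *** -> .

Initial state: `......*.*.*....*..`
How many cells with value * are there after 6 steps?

......*****....*..
......*...*....*..
......*...*....*..  (fixed point — unchanged through step 6)
count of *: 3

3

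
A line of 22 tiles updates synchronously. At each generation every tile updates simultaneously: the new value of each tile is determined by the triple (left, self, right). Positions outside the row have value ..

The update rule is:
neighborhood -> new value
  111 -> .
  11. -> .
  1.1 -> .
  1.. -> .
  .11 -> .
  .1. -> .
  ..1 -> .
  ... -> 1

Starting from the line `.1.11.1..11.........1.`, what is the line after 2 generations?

............1111111...
11111111111.........11

11111111111.........11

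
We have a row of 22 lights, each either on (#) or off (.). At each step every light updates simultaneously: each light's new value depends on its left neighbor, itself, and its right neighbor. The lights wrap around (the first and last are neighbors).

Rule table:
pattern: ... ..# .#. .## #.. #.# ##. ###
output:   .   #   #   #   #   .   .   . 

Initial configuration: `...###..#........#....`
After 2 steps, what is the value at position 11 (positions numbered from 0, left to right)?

..##..####......###...
.##.###...#....##..#..
position 11 holds .

.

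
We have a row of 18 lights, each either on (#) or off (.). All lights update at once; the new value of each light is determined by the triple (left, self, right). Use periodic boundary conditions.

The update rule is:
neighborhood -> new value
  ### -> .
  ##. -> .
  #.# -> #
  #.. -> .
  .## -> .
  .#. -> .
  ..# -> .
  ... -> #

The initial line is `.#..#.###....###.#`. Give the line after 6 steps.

#....#....##....#.
..##...##....##..#
.....#....##......
####...##....#####
.....#....##......  (repeats step 3; period 2)
step 6: ####...##....#####

####...##....#####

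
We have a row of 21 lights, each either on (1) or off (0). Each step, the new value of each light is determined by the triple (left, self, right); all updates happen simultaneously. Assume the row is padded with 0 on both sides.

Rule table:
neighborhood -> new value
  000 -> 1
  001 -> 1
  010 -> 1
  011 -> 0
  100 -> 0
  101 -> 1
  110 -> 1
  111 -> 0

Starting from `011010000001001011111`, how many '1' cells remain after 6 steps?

101110111111011100001
110011000001100101111
010101011110101110001
111111100011110010111
000000101100010111001
111111110101111001011
count of 1: 16

16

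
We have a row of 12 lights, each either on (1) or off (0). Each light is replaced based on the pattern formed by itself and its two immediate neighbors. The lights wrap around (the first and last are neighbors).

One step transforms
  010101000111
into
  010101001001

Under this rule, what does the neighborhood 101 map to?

0

At position 0 the neighborhood is 101; the next row has 0 there.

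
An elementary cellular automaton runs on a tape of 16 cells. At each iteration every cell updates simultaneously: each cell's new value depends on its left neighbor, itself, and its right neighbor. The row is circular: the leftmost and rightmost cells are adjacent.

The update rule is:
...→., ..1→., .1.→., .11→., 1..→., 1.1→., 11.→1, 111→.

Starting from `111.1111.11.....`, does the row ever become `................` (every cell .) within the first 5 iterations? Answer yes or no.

..1....1..1.....
................
all cells are . at iteration 2

yes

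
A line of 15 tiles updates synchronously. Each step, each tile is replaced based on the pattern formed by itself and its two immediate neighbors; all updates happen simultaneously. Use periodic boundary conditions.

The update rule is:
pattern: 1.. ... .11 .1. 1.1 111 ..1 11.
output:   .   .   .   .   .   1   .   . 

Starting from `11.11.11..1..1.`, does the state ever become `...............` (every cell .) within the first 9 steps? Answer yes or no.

...............
all cells are . at step 1

yes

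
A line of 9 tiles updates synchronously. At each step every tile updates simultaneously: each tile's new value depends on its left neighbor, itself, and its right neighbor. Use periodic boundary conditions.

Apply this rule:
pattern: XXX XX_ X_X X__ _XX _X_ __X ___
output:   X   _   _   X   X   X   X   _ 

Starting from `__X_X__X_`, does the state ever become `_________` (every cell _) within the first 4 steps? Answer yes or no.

no

step 1: _XX_XXXXX
step 2: _X__XXXX_
step 3: XXXXXXX_X
step 4: XXXXXX__X
step 4 is XXXXXX__X, still not uniform _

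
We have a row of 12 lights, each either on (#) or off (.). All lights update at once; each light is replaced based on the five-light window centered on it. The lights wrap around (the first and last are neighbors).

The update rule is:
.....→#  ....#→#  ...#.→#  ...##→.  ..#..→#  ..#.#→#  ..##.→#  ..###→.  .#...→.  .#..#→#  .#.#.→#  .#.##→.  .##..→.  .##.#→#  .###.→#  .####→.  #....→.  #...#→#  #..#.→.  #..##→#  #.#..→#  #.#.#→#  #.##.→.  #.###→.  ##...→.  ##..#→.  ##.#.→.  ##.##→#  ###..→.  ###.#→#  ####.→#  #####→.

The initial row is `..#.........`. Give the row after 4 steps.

step 1: ###..#######
step 2: .#..#.......
step 3: ###.#..#####
step 4: .##.###.....

.##.###.....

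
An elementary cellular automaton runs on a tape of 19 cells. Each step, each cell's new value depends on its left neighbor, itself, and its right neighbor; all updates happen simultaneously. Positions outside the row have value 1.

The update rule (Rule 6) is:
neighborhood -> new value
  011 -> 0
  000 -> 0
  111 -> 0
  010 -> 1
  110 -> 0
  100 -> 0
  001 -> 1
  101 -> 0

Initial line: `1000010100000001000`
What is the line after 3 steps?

0000110100000011001
0001000100000100010
0011001100001100110

0011001100001100110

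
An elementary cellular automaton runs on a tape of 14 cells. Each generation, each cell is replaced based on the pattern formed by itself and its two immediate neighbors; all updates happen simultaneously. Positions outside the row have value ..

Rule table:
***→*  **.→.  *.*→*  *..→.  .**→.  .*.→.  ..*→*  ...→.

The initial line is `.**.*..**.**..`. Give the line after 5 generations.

*..*..*..*....
..*..*..*.....
.*..*..*......
*..*..*.......
..*..*........

..*..*........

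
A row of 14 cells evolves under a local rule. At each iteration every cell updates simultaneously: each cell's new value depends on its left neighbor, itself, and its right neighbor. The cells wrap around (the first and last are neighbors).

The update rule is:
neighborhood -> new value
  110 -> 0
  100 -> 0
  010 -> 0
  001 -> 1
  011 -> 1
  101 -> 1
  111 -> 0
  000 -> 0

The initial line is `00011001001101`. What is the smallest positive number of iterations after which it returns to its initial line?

14

00110010011010
01100100110100
11001001101000
10010011010001
00100110100011
01001101000110
10011010001100
00110100011001
01101000110010
11010001100100
10100011001001
01000110010011
10001100100110
00011001001101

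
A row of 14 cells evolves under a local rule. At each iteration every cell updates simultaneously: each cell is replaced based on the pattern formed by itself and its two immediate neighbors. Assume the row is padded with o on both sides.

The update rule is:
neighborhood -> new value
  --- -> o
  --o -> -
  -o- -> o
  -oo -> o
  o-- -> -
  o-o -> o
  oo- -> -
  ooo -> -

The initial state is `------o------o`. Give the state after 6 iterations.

------o-oo--o-

-oooo-o-oooo-o
oo---oooo---oo
---o-o----o-o-
-o-ooo-oo-oooo
oooo--oo-oo---
------o-oo--o-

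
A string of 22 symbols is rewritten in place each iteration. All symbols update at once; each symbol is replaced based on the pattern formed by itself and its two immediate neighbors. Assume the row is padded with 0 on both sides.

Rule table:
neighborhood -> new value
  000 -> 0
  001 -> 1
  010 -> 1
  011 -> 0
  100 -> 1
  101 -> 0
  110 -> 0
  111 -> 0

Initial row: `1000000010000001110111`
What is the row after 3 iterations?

iteration 1: 1100000111000010000000
iteration 2: 0010001000100111000000
iteration 3: 0111011101111000100000

0111011101111000100000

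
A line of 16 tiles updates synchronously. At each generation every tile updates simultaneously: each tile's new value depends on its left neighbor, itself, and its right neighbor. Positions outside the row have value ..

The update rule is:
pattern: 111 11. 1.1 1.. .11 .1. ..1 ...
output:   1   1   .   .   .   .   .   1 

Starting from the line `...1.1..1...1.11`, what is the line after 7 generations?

11........1....1
.1.111111...11..
....11111.1..1.1
111..1111.......
.11...111.111111
..1.1..11..11111
1.......1...1111

1.......1...1111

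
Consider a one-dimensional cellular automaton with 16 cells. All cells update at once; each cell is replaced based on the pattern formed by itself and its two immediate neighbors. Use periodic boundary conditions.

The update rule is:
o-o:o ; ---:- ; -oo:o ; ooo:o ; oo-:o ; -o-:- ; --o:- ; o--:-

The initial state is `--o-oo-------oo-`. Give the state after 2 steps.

---ooo-------oo-

---ooo-------oo-
---ooo-------oo-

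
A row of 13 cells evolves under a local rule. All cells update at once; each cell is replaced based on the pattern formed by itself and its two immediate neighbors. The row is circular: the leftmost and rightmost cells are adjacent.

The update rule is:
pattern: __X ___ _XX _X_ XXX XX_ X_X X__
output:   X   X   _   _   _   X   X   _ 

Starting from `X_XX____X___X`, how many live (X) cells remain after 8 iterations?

7

iteration 1: XX_X_XXX__XX_
iteration 2: _XX_X__X_X_XX
iteration 3: X_XX__X_X_X_X
iteration 4: XX_X_X_X_X_X_
iteration 5: _XX_X_X_X_X_X
iteration 6: X_XX_X_X_X_X_
iteration 7: _X_XX_X_X_X_X
iteration 8: X_X_XX_X_X_X_
count of X: 7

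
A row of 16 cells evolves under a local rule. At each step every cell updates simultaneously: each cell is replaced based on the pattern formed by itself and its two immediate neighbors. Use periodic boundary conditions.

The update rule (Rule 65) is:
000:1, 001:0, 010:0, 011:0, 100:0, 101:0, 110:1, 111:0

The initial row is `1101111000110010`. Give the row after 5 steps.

1111111111000001

step 1: 0100001010010000
step 2: 0001100000000111
step 3: 0100101111110001
step 4: 0000000000010100
step 5: 1111111111000001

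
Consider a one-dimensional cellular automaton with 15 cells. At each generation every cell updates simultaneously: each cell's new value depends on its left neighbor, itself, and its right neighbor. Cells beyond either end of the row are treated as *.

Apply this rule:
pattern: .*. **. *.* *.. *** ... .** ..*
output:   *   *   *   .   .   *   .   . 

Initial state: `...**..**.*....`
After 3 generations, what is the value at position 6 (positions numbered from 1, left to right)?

*

.*..*...***.**.
**..*.*...**.**
.*..***.*..**..
position 6 holds *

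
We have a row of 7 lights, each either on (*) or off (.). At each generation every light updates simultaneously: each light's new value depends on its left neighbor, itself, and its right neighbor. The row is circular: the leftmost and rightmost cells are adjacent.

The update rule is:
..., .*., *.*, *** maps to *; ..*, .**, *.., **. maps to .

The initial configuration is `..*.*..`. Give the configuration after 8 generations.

*.***.*
.*.*.*.
.*****.
..***..
*..*..*
...*...
**.*.**
*.***.*

*.***.*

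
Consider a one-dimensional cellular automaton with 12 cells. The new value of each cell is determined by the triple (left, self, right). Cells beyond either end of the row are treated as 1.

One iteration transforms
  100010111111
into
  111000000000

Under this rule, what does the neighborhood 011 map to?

At position 6 the neighborhood is 011; the next row has 0 there.

0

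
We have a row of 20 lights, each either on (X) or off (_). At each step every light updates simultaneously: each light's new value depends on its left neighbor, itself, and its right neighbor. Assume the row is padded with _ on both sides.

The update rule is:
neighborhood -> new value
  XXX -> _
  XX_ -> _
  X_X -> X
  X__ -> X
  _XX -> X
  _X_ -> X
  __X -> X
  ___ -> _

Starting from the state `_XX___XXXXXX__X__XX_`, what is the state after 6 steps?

X_____XX__XX_XXX_XX_

XX_X_XX_____XXXXXX_X
X_XXXX_X___XX_____XX
XXX___XXX_XX_X___XX_
X__X_XX__XX_XXX_XX_X
XXXXXX_XXX_XX__XX_XX
X_____XX__XX_XXX_XX_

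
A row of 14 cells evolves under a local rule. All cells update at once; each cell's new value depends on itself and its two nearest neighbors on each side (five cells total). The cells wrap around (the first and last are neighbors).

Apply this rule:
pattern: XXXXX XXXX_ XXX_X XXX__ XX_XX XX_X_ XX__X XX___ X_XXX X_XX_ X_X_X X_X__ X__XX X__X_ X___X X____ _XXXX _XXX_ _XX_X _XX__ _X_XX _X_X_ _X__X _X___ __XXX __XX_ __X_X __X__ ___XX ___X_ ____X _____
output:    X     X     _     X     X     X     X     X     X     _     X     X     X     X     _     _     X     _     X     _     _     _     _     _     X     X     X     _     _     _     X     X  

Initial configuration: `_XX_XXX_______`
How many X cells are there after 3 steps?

_XXXX_XX_XXXXX
XXXX_X_XXXXXX_
XXX_XX_XXXXX_X
count of X: 11

11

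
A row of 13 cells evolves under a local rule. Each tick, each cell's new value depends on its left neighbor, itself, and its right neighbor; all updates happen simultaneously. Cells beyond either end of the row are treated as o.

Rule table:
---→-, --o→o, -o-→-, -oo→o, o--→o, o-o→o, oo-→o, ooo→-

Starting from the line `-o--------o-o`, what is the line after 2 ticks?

o-o------o-oo
oo-o----o-oo-

oo-o----o-oo-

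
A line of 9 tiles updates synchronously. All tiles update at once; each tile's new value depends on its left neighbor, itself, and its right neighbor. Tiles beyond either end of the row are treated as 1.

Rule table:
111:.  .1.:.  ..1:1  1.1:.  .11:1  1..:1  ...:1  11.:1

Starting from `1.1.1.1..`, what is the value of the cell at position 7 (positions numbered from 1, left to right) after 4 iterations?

iteration 1: 1......11
iteration 2: 11111111.
iteration 3: .......1.
iteration 4: 1111111..
position 7 holds 1

1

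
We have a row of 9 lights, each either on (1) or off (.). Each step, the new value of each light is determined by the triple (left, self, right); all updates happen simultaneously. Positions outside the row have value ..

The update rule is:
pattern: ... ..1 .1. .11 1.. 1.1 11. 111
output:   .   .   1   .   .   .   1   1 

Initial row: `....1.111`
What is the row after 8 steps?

....1..11
....1...1
....1...1  (fixed point — unchanged through step 8)

....1...1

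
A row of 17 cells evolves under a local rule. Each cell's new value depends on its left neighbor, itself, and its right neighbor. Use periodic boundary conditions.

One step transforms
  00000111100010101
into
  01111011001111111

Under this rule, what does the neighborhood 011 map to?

At position 5 the neighborhood is 011; the next row has 0 there.

0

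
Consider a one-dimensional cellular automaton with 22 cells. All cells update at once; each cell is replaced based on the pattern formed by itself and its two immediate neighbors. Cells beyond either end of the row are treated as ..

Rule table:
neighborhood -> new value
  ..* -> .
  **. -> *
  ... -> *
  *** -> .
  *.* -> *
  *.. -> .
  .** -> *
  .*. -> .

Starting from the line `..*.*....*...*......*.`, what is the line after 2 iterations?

......**.*...*.*..*.**

*..*..**...*...****...
......**.*...*.*..*.**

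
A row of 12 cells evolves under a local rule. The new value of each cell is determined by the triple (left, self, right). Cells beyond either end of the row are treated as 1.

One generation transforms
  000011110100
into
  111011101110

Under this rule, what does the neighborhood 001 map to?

0

At position 3 the neighborhood is 001; the next row has 0 there.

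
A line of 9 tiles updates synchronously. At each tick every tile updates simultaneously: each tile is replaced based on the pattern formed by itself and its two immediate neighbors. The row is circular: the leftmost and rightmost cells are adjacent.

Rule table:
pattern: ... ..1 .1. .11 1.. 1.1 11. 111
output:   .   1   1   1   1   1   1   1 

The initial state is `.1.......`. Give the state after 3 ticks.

11111..11

111......
1111....1
11111..11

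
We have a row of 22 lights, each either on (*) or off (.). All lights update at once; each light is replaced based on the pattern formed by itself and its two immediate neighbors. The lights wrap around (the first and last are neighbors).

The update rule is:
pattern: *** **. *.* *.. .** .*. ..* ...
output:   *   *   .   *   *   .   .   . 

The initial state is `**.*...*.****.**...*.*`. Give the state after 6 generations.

*******..****.******.*

generation 1: **..*....****.***....*
generation 2: ***..*...****.****...*
generation 3: ****..*..****.*****..*
generation 4: *****..*.****.******.*
generation 5: ******...****.******.*
generation 6: *******..****.******.*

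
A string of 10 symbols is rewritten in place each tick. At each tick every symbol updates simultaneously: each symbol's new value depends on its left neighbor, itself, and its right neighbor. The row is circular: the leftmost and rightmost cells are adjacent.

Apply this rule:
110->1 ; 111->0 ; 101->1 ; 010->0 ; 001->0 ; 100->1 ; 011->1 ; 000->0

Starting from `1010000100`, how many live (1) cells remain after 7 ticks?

3

0101000010
0010100001
1001010000
0100101000
0010010100
0001001010
0000100101
count of 1: 3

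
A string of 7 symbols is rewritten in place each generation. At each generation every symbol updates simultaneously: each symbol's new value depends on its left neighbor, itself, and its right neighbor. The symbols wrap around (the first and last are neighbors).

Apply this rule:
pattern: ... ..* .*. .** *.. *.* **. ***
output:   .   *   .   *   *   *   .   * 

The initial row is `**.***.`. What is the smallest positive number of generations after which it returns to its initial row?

7

generation 1: *.***.*
generation 2: .***.**
generation 3: ***.**.
generation 4: **.**.*
generation 5: *.**.**
generation 6: .**.***
generation 7: **.***.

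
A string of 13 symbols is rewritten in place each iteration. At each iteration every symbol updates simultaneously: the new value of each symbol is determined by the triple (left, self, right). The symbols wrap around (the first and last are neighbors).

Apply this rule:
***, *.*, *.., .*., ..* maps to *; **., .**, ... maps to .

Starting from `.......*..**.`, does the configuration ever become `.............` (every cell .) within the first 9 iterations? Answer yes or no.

......****..*
*....*.**.***
.*..***..*.**
****.*.****..
.**.***.**.**
*..*.*.*..*..
*************
*************  (fixed point — unchanged through iteration 9)
iteration 9 is *************, still not uniform .

no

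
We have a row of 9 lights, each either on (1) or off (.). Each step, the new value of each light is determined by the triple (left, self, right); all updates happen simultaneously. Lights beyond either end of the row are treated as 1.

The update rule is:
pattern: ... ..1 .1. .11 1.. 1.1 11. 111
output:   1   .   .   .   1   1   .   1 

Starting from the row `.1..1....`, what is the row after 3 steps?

1.1.1..1.

step 1: 1.1..111.
step 2: .1.1..1.1
step 3: 1.1.1..1.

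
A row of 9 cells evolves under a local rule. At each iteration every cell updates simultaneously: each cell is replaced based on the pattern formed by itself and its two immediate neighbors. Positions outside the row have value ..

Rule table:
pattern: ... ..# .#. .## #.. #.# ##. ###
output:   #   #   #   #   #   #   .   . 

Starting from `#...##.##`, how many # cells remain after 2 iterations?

iteration 1: #####.##.
iteration 2: #....##.#
count of #: 4

4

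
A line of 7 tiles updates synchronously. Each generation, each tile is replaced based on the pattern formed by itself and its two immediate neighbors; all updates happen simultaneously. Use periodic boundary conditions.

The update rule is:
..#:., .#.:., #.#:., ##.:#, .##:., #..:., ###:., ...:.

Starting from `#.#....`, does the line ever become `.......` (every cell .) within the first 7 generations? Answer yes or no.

yes

.......
all cells are . at generation 1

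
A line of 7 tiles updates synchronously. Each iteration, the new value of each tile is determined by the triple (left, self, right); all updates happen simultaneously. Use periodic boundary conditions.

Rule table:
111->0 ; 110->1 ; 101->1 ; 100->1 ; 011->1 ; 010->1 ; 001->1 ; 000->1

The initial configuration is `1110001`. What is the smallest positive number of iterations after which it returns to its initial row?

2

iteration 1: 0011111
iteration 2: 1110001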